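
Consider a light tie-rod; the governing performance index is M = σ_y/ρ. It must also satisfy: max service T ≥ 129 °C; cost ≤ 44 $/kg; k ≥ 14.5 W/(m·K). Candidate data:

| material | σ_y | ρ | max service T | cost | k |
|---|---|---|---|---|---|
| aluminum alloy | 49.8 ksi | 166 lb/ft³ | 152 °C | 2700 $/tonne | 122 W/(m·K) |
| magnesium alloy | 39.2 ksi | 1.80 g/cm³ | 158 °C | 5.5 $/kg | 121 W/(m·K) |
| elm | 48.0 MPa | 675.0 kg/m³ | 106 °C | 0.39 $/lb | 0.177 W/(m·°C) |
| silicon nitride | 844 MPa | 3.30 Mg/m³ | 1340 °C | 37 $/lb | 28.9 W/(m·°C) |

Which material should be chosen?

magnesium alloy

Screen on constraints: max service T ≥ 129 °C; cost ≤ 44 $/kg; k ≥ 14.5 W/(m·K). Survivors: aluminum alloy, magnesium alloy.
Normalizing units and computing the index:
  aluminum alloy: σ_y = 343.4 MPa, ρ = 2659 kg/m³
  magnesium alloy: σ_y = 270.3 MPa, ρ = 1800 kg/m³
  magnesium alloy: M = 150 kN·m/kg
  aluminum alloy: M = 129 kN·m/kg
The maximum is for magnesium alloy.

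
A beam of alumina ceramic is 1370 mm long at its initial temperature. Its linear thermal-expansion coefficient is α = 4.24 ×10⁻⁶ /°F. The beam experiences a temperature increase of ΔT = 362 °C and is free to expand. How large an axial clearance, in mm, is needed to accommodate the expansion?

3.79 mm

Convert α: 4.24×10⁻⁶/°F × (9/5) = 7.63×10⁻⁶/K.
ΔL = α·L₀·ΔT = 7.63×10⁻⁶ × 1370 mm × 362.0 K = 3.79 mm.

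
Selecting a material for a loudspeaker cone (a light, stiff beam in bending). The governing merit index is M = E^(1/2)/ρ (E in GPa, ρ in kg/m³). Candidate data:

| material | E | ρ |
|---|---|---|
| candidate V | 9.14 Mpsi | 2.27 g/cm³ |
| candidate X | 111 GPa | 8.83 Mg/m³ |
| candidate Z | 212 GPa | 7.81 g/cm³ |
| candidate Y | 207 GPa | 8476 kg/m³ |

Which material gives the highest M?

candidate V

After converting to SI:
  candidate V: E = 63.02 GPa, ρ = 2270 kg/m³
  candidate X: E = 111.0 GPa, ρ = 8830 kg/m³
  candidate Z: E = 212.0 GPa, ρ = 7810 kg/m³
  candidate Y: E = 207.0 GPa, ρ = 8476 kg/m³
  candidate V: M = 3.50×10⁻³
  candidate Z: M = 1.86×10⁻³
  candidate Y: M = 1.70×10⁻³
  candidate X: M = 1.19×10⁻³
The maximum is for candidate V.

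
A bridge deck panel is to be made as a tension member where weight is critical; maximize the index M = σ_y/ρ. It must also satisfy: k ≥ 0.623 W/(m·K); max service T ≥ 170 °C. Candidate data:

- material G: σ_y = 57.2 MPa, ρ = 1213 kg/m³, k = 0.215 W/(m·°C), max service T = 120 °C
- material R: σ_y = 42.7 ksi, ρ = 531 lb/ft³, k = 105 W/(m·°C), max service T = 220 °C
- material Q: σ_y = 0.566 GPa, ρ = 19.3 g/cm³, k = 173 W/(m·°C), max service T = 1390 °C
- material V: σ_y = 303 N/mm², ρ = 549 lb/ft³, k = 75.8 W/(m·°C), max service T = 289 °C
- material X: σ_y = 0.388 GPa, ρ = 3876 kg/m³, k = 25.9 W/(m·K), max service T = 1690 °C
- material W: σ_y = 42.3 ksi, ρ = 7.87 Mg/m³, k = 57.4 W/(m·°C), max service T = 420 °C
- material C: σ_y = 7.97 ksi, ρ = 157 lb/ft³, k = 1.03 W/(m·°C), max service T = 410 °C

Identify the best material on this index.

Screen on constraints: k ≥ 0.623 W/(m·K); max service T ≥ 170 °C. Survivors: material R, material Q, material V, material X, material W, material C.
In SI units:
  material R: σ_y = 294.4 MPa, ρ = 8506 kg/m³
  material Q: σ_y = 566.0 MPa, ρ = 19300 kg/m³
  material V: σ_y = 303.0 MPa, ρ = 8794 kg/m³
  material X: σ_y = 388.0 MPa, ρ = 3876 kg/m³
  material W: σ_y = 291.6 MPa, ρ = 7870 kg/m³
  material C: σ_y = 54.95 MPa, ρ = 2515 kg/m³
  material X: M = 100 kN·m/kg
  material W: M = 37.1 kN·m/kg
  material R: M = 34.6 kN·m/kg
  material V: M = 34.5 kN·m/kg
  material Q: M = 29.3 kN·m/kg
  material C: M = 21.9 kN·m/kg
Highest index: material X.

material X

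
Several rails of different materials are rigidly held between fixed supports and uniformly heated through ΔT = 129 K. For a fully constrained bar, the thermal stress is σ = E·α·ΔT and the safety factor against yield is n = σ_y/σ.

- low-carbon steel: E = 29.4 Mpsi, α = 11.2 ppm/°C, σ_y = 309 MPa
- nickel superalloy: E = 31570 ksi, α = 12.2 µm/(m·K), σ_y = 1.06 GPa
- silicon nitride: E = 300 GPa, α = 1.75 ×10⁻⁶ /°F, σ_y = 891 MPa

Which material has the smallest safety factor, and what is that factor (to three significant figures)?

low-carbon steel, n = 1.06

With everything in SI (GPa, ×10⁻⁶/K, MPa):
  low-carbon steel: E = 202.7, α = 11.2, σ_y = 309.0 → σ = 293 MPa, n = 1.06
  nickel superalloy: E = 217.7, α = 12.2, σ_y = 1060 → σ = 343 MPa, n = 3.09
  silicon nitride: E = 300.0, α = 3.15, σ_y = 891.0 → σ = 122 MPa, n = 7.31
Smallest n: low-carbon steel with n = 1.06.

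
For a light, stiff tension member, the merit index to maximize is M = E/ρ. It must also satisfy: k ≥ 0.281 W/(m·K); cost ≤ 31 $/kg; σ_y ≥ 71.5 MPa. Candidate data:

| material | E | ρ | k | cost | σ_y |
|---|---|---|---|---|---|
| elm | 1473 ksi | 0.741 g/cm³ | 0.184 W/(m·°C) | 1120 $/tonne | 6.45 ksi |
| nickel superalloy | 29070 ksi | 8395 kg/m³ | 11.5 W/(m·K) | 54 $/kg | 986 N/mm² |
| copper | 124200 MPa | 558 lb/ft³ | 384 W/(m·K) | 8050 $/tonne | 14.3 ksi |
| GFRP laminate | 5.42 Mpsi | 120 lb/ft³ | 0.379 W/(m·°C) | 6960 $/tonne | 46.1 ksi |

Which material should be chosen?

Screen on constraints: k ≥ 0.281 W/(m·K); cost ≤ 31 $/kg; σ_y ≥ 71.5 MPa. Survivors: copper, GFRP laminate.
In SI units:
  copper: E = 124.2 GPa, ρ = 8938 kg/m³
  GFRP laminate: E = 37.37 GPa, ρ = 1922 kg/m³
  GFRP laminate: M = 19.4 MN·m/kg
  copper: M = 13.9 MN·m/kg
GFRP laminate has the largest M.

GFRP laminate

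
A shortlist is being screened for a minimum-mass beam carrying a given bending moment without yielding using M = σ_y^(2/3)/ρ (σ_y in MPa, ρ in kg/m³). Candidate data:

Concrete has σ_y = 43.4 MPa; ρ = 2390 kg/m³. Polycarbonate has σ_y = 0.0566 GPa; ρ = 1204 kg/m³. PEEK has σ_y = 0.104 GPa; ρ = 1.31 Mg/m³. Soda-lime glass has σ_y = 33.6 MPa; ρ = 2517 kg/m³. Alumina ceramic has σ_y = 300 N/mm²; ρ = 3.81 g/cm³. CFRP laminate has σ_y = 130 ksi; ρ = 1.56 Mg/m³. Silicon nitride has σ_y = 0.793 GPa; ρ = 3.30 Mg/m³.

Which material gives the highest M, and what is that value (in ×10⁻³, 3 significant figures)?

CFRP laminate, M = 59.6×10⁻³

Putting every candidate on a common basis:
  concrete: σ_y = 43.40 MPa, ρ = 2390 kg/m³
  polycarbonate: σ_y = 56.60 MPa, ρ = 1204 kg/m³
  PEEK: σ_y = 104.0 MPa, ρ = 1310 kg/m³
  soda-lime glass: σ_y = 33.60 MPa, ρ = 2517 kg/m³
  alumina ceramic: σ_y = 300.0 MPa, ρ = 3810 kg/m³
  CFRP laminate: σ_y = 896.3 MPa, ρ = 1560 kg/m³
  silicon nitride: σ_y = 793.0 MPa, ρ = 3300 kg/m³
  CFRP laminate: M = 59.6×10⁻³
  silicon nitride: M = 26.0×10⁻³
  PEEK: M = 16.9×10⁻³
  polycarbonate: M = 12.2×10⁻³
  alumina ceramic: M = 11.8×10⁻³
  concrete: M = 5.17×10⁻³
  soda-lime glass: M = 4.14×10⁻³
CFRP laminate ranks first.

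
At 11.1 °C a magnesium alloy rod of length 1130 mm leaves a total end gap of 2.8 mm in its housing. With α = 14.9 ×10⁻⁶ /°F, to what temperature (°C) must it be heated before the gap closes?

α = 14.9×10⁻⁶/°F × 9/5 = 26.8×10⁻⁶/K.
α·L₀·ΔT = 2.8 mm ⇒ ΔT = 2.8 / (26.8×10⁻⁶ × 1130.0) = 92.39 K.
T = 11.1 + 92.39 = 103.5 °C.

103 °C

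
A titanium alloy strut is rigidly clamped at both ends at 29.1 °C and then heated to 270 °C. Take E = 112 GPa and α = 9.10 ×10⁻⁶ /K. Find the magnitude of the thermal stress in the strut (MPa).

246 MPa

ΔT = 240.9 K. Constrained thermal stress σ = E·α·ΔT = 112.0×10³ MPa × 9.10×10⁻⁶ × 240.9 = 246 MPa (compressive).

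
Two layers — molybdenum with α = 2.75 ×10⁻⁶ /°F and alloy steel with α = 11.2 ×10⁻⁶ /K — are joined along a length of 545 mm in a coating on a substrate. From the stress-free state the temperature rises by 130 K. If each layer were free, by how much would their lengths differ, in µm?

443 µm

molybdenum: α = 2.75×10⁻⁶/°F × 9/5 = 4.95×10⁻⁶/K.
Δα = |4.95 − 11.2|×10⁻⁶/K = 6.25×10⁻⁶/K.
ΔL_mismatch = Δα·L·ΔT = 6.25×10⁻⁶ × 545.0 mm × 130.0 K = 443 µm.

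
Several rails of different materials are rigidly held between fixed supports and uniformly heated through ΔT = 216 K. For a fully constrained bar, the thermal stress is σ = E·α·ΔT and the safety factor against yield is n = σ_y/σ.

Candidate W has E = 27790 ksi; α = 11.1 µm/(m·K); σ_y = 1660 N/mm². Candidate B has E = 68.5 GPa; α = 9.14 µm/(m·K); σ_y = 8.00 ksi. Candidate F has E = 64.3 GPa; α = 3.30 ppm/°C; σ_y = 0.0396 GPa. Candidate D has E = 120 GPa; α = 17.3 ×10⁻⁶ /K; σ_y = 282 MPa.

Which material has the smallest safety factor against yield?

In consistent units (E in GPa, α in ×10⁻⁶/K, σ_y in MPa):
  candidate W: E = 191.6, α = 11.1, σ_y = 1660 → σ = 459 MPa, n = 3.61
  candidate B: E = 68.50, α = 9.14, σ_y = 55.16 → σ = 135 MPa, n = 0.408
  candidate F: E = 64.30, α = 3.30, σ_y = 39.60 → σ = 45.8 MPa, n = 0.864
  candidate D: E = 120.0, α = 17.3, σ_y = 282.0 → σ = 448 MPa, n = 0.629
Candidate B has the lowest safety factor, n = 0.408.

candidate B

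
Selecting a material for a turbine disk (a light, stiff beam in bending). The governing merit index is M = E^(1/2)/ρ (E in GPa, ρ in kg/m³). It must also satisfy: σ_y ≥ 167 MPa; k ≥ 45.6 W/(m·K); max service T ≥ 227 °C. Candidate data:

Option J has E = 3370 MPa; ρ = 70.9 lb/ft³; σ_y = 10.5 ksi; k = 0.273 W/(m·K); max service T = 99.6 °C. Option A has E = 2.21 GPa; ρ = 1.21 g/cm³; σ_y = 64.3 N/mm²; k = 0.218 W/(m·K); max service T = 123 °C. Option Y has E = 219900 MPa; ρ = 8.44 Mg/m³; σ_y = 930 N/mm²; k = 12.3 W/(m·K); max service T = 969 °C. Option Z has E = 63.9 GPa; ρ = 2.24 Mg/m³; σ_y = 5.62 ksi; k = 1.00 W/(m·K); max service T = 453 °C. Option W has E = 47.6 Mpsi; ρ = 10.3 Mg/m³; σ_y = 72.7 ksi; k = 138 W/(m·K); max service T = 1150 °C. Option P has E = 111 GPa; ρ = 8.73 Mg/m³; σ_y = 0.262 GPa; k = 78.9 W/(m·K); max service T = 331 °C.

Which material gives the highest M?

Screen on constraints: σ_y ≥ 167 MPa; k ≥ 45.6 W/(m·K); max service T ≥ 227 °C. Survivors: option W, option P.
Convert each candidate to consistent units, then evaluate M:
  option W: E = 328.2 GPa, ρ = 10300 kg/m³
  option P: E = 111.0 GPa, ρ = 8730 kg/m³
  option W: M = 1.76×10⁻³
  option P: M = 1.21×10⁻³
Highest index: option W.

option W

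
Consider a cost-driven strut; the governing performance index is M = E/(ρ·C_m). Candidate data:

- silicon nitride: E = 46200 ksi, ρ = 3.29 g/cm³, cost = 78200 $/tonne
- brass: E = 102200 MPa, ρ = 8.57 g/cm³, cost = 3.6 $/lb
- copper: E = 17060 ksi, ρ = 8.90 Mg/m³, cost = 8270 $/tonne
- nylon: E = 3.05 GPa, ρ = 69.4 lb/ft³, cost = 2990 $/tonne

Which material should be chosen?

copper

Putting every candidate on a common basis:
  silicon nitride: E = 318.5 GPa, ρ = 3290 kg/m³, cost = 78.20 $/kg
  brass: E = 102.2 GPa, ρ = 8570 kg/m³, cost = 7.937 $/kg
  copper: E = 117.6 GPa, ρ = 8900 kg/m³, cost = 8.270 $/kg
  nylon: E = 3.050 GPa, ρ = 1112 kg/m³, cost = 2.990 $/kg
  copper: M = 1.60 MN·m per $
  brass: M = 1.50 MN·m per $
  silicon nitride: M = 1.24 MN·m per $
  nylon: M = 0.918 MN·m per $
Copper has the largest M.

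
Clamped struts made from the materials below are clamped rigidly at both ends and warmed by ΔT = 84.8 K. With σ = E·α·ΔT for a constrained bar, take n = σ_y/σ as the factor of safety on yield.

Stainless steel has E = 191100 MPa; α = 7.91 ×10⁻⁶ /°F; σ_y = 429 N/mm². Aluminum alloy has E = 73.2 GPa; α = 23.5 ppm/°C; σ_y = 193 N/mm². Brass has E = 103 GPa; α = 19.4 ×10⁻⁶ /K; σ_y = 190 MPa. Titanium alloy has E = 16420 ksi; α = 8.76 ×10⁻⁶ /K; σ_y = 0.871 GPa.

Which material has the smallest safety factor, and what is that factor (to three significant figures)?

Per material, after unit conversion:
  stainless steel: E = 191.1, α = 14.2, σ_y = 429.0 → σ = 231 MPa, n = 1.86
  aluminum alloy: E = 73.20, α = 23.5, σ_y = 193.0 → σ = 146 MPa, n = 1.32
  brass: E = 103.0, α = 19.4, σ_y = 190.0 → σ = 169 MPa, n = 1.12
  titanium alloy: E = 113.2, α = 8.76, σ_y = 871.0 → σ = 84.1 MPa, n = 10.4
Brass has the lowest safety factor, n = 1.12.

brass, n = 1.12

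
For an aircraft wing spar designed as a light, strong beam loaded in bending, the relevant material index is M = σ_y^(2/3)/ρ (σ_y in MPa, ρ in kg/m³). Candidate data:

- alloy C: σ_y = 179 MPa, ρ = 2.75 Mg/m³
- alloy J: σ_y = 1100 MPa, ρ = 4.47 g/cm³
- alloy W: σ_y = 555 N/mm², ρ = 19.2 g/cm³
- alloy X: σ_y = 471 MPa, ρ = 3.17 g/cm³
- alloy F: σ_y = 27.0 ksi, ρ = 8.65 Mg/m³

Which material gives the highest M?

alloy J

Putting every candidate on a common basis:
  alloy C: σ_y = 179.0 MPa, ρ = 2750 kg/m³
  alloy J: σ_y = 1100 MPa, ρ = 4470 kg/m³
  alloy W: σ_y = 555.0 MPa, ρ = 19200 kg/m³
  alloy X: σ_y = 471.0 MPa, ρ = 3170 kg/m³
  alloy F: σ_y = 186.2 MPa, ρ = 8650 kg/m³
  alloy J: M = 23.8×10⁻³
  alloy X: M = 19.1×10⁻³
  alloy C: M = 11.5×10⁻³
  alloy F: M = 3.77×10⁻³
  alloy W: M = 3.52×10⁻³
Alloy J has the largest M.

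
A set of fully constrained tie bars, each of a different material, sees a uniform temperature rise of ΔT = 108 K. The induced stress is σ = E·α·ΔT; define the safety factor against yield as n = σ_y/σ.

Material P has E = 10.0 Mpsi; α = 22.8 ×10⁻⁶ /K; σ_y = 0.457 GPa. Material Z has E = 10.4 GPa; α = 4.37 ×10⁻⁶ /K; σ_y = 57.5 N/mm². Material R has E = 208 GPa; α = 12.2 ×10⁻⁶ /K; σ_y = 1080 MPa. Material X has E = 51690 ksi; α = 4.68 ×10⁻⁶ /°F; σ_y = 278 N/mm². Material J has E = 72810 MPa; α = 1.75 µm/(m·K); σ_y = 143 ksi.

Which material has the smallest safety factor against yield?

With everything in SI (GPa, ×10⁻⁶/K, MPa):
  material P: E = 68.95, α = 22.8, σ_y = 457.0 → σ = 170 MPa, n = 2.69
  material Z: E = 10.40, α = 4.37, σ_y = 57.50 → σ = 4.91 MPa, n = 11.7
  material R: E = 208.0, α = 12.2, σ_y = 1080 → σ = 274 MPa, n = 3.94
  material X: E = 356.4, α = 8.42, σ_y = 278.0 → σ = 324 MPa, n = 0.857
  material J: E = 72.81, α = 1.75, σ_y = 986.0 → σ = 13.8 MPa, n = 71.6
Material X has the lowest safety factor, n = 0.857.

material X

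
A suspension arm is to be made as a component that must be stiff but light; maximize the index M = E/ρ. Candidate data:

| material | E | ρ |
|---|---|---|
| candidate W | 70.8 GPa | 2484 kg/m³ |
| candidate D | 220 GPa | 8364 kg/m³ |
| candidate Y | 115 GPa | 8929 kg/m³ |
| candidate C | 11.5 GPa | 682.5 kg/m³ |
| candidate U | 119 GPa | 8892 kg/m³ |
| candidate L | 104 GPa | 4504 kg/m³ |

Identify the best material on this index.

Computing M directly (units already consistent):
  candidate W: M = 28.5 MN·m/kg
  candidate D: M = 26.3 MN·m/kg
  candidate L: M = 23.1 MN·m/kg
  candidate C: M = 16.8 MN·m/kg
  candidate U: M = 13.4 MN·m/kg
  candidate Y: M = 12.9 MN·m/kg
Highest index: candidate W.

candidate W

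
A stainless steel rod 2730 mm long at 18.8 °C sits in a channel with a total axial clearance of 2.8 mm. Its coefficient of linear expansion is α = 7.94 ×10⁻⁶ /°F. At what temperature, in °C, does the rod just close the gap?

90.6 °C

α = 7.94×10⁻⁶/°F × 9/5 = 14.3×10⁻⁶/K.
α·L₀·ΔT = 2.8 mm ⇒ ΔT = 2.8 / (14.3×10⁻⁶ × 2730.0) = 71.76 K.
T = 18.8 + 71.76 = 90.56 °C.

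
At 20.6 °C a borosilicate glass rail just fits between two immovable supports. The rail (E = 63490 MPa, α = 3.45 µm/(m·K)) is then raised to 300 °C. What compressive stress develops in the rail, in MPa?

E = 63490 MPa = 63.49 GPa.
ΔT = 279.4 K. Constrained thermal stress σ = E·α·ΔT = 63.49×10³ MPa × 3.45×10⁻⁶ × 279.4 = 61.2 MPa (compressive).

61.2 MPa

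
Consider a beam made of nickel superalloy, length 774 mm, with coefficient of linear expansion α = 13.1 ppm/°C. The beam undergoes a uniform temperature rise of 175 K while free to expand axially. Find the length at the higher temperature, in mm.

ΔL = α·L₀·ΔT = 13.1×10⁻⁶ × 774 mm × 175.0 K = 1.77 mm.
L = L₀ + ΔL = 774 + 1.77 = 775.77 mm.

775.77 mm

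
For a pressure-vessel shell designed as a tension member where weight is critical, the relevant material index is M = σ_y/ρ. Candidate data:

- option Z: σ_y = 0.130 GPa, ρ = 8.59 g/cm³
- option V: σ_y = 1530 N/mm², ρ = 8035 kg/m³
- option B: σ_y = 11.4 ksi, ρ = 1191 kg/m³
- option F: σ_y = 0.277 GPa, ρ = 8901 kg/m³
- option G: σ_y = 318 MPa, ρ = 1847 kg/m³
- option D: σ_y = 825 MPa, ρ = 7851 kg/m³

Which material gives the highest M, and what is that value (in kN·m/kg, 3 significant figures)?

option V, M = 190 kN·m/kg

Putting every candidate on a common basis:
  option Z: σ_y = 130.0 MPa, ρ = 8590 kg/m³
  option V: σ_y = 1530 MPa, ρ = 8035 kg/m³
  option B: σ_y = 78.60 MPa, ρ = 1191 kg/m³
  option F: σ_y = 277.0 MPa, ρ = 8901 kg/m³
  option G: σ_y = 318.0 MPa, ρ = 1847 kg/m³
  option D: σ_y = 825.0 MPa, ρ = 7851 kg/m³
  option V: M = 190 kN·m/kg
  option G: M = 172 kN·m/kg
  option D: M = 105 kN·m/kg
  option B: M = 66.0 kN·m/kg
  option F: M = 31.1 kN·m/kg
  option Z: M = 15.1 kN·m/kg
Highest index: option V.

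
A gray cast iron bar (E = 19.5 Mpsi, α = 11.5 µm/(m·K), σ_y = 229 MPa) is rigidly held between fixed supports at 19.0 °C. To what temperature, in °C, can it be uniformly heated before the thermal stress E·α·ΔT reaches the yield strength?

E = 19.5 Mpsi = 134.4 GPa.
E·α·ΔT = 229.0 MPa ⇒ ΔT = 229.0 / (134.4×10³ × 11.5×10⁻⁶) = 148.1 K.
T = 19.0 + 148.1 = 167.1 °C.

167 °C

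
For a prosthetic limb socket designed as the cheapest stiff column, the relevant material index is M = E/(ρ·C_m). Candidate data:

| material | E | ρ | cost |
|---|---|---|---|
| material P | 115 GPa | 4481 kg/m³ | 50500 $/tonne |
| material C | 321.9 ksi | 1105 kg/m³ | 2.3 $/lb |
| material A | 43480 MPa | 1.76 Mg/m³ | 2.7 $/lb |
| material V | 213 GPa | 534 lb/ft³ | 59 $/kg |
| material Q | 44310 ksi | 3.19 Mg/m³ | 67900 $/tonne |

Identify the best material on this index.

material A

Putting every candidate on a common basis:
  material P: E = 115.0 GPa, ρ = 4481 kg/m³, cost = 50.50 $/kg
  material C: E = 2.219 GPa, ρ = 1105 kg/m³, cost = 5.071 $/kg
  material A: E = 43.48 GPa, ρ = 1760 kg/m³, cost = 5.952 $/kg
  material V: E = 213.0 GPa, ρ = 8554 kg/m³, cost = 59.00 $/kg
  material Q: E = 305.5 GPa, ρ = 3190 kg/m³, cost = 67.90 $/kg
  material A: M = 4.15 MN·m per $
  material Q: M = 1.41 MN·m per $
  material P: M = 0.508 MN·m per $
  material V: M = 0.422 MN·m per $
  material C: M = 0.396 MN·m per $
Material A has the largest M.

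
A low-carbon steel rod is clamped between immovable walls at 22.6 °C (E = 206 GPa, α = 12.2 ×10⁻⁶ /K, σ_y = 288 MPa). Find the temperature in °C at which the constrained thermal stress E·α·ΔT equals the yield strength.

E·α·ΔT = 288.0 MPa ⇒ ΔT = 288.0 / (206.0×10³ × 12.2×10⁻⁶) = 114.6 K.
T = 22.6 + 114.6 = 137.2 °C.

137 °C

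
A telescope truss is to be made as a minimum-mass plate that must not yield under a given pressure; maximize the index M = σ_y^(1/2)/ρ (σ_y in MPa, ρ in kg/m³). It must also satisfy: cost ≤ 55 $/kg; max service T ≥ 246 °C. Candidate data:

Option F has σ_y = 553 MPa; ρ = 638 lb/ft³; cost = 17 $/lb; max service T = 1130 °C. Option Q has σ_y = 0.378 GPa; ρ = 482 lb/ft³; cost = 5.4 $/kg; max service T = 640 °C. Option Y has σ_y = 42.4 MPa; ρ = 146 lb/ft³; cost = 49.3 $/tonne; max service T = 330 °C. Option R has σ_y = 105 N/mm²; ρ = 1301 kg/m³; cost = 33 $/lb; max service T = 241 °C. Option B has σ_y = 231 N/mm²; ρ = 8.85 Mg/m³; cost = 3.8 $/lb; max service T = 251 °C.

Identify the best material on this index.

option Y

Screen on constraints: cost ≤ 55 $/kg; max service T ≥ 246 °C. Survivors: option F, option Q, option Y, option B.
Normalizing units and computing the index:
  option F: σ_y = 553.0 MPa, ρ = 10220 kg/m³
  option Q: σ_y = 378.0 MPa, ρ = 7721 kg/m³
  option Y: σ_y = 42.40 MPa, ρ = 2339 kg/m³
  option B: σ_y = 231.0 MPa, ρ = 8850 kg/m³
  option Y: M = 2.78×10⁻³
  option Q: M = 2.52×10⁻³
  option F: M = 2.30×10⁻³
  option B: M = 1.72×10⁻³
Highest index: option Y.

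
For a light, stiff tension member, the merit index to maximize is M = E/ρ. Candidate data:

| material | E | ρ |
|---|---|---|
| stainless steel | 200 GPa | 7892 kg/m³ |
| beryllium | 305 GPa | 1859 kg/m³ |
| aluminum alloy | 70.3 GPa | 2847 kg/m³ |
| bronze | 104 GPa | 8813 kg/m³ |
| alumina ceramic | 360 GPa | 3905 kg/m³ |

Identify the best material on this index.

beryllium

Computing M directly (units already consistent):
  beryllium: M = 164 MN·m/kg
  alumina ceramic: M = 92.2 MN·m/kg
  stainless steel: M = 25.3 MN·m/kg
  aluminum alloy: M = 24.7 MN·m/kg
  bronze: M = 11.8 MN·m/kg
Beryllium ranks first.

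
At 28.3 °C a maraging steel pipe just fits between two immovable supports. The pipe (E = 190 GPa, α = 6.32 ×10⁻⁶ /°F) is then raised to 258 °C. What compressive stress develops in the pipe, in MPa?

496 MPa

α = 6.32×10⁻⁶/°F × 9/5 = 11.4×10⁻⁶/K.
ΔT = 229.7 K. Constrained thermal stress σ = E·α·ΔT = 190.0×10³ MPa × 11.4×10⁻⁶ × 229.7 = 496 MPa (compressive).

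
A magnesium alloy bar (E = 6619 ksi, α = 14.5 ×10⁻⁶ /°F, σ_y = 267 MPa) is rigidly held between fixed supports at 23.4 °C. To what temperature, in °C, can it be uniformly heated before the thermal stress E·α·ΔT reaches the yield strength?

E = 6619 ksi = 45.64 GPa.
α = 14.5×10⁻⁶/°F × 9/5 = 26.1×10⁻⁶/K.
E·α·ΔT = 267.0 MPa ⇒ ΔT = 267.0 / (45.64×10³ × 26.1×10⁻⁶) = 224.2 K.
T = 23.4 + 224.2 = 247.6 °C.

248 °C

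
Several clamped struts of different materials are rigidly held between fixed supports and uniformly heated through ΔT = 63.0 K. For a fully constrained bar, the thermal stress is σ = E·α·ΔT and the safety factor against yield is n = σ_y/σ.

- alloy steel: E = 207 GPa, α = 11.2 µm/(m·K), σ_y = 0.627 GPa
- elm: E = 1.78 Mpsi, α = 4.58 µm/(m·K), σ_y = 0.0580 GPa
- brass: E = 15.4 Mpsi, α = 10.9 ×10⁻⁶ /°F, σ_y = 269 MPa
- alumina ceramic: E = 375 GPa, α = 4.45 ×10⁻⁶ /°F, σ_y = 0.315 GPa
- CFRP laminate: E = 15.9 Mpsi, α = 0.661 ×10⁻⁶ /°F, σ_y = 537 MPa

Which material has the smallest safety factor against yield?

In consistent units (E in GPa, α in ×10⁻⁶/K, σ_y in MPa):
  alloy steel: E = 207.0, α = 11.2, σ_y = 627.0 → σ = 146 MPa, n = 4.29
  elm: E = 12.27, α = 4.58, σ_y = 58.00 → σ = 3.54 MPa, n = 16.4
  brass: E = 106.2, α = 19.6, σ_y = 269.0 → σ = 131 MPa, n = 2.05
  alumina ceramic: E = 375.0, α = 8.01, σ_y = 315.0 → σ = 189 MPa, n = 1.66
  CFRP laminate: E = 109.6, α = 1.19, σ_y = 537.0 → σ = 8.22 MPa, n = 65.3
Smallest n: alumina ceramic with n = 1.66.

alumina ceramic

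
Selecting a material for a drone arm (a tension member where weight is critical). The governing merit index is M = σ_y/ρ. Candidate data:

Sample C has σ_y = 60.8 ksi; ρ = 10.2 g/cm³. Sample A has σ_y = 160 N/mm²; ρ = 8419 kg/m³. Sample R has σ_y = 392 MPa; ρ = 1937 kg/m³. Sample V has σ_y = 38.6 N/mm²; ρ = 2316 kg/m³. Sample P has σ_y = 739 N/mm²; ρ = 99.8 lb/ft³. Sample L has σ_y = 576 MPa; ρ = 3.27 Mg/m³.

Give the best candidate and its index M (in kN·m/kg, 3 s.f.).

In SI units:
  sample C: σ_y = 419.2 MPa, ρ = 10200 kg/m³
  sample A: σ_y = 160.0 MPa, ρ = 8419 kg/m³
  sample R: σ_y = 392.0 MPa, ρ = 1937 kg/m³
  sample V: σ_y = 38.60 MPa, ρ = 2316 kg/m³
  sample P: σ_y = 739.0 MPa, ρ = 1599 kg/m³
  sample L: σ_y = 576.0 MPa, ρ = 3270 kg/m³
  sample P: M = 462 kN·m/kg
  sample R: M = 202 kN·m/kg
  sample L: M = 176 kN·m/kg
  sample C: M = 41.1 kN·m/kg
  sample A: M = 19.0 kN·m/kg
  sample V: M = 16.7 kN·m/kg
Sample P has the largest M.

sample P, M = 462 kN·m/kg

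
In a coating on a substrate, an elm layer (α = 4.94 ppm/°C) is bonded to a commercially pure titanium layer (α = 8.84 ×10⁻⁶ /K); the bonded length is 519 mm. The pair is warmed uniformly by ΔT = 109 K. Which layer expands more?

α(elm) = 4.94×10⁻⁶/K vs α(commercially pure titanium) = 8.84×10⁻⁶/K.
Higher α expands more for the same ΔT: commercially pure titanium.

commercially pure titanium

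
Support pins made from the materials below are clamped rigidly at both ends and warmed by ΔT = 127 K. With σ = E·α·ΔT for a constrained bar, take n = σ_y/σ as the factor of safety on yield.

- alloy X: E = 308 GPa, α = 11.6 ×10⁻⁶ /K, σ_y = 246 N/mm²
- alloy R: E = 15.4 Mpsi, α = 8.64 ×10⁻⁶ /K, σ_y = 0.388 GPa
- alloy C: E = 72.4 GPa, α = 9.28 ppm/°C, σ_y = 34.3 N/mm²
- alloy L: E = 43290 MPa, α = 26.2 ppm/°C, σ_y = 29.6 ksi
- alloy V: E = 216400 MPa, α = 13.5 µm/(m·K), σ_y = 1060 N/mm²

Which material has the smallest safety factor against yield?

With everything in SI (GPa, ×10⁻⁶/K, MPa):
  alloy X: E = 308.0, α = 11.6, σ_y = 246.0 → σ = 454 MPa, n = 0.542
  alloy R: E = 106.2, α = 8.64, σ_y = 388.0 → σ = 117 MPa, n = 3.33
  alloy C: E = 72.40, α = 9.28, σ_y = 34.30 → σ = 85.3 MPa, n = 0.402
  alloy L: E = 43.29, α = 26.2, σ_y = 204.1 → σ = 144 MPa, n = 1.42
  alloy V: E = 216.4, α = 13.5, σ_y = 1060 → σ = 371 MPa, n = 2.86
The minimum is alloy C at n = 0.402.

alloy C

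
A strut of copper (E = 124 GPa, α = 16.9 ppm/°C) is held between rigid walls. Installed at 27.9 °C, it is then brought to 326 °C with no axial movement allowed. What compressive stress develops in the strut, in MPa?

ΔT = 298.1 K. Constrained thermal stress σ = E·α·ΔT = 124.0×10³ MPa × 16.9×10⁻⁶ × 298.1 = 625 MPa (compressive).

625 MPa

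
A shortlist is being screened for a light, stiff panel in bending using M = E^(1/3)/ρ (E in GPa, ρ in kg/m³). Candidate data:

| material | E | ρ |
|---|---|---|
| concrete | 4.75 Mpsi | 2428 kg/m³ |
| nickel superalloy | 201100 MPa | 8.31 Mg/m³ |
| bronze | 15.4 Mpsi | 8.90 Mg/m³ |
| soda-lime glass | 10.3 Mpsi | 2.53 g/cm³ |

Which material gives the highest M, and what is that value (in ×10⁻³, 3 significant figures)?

soda-lime glass, M = 1.64×10⁻³

Normalizing units and computing the index:
  concrete: E = 32.75 GPa, ρ = 2428 kg/m³
  nickel superalloy: E = 201.1 GPa, ρ = 8310 kg/m³
  bronze: E = 106.2 GPa, ρ = 8900 kg/m³
  soda-lime glass: E = 71.02 GPa, ρ = 2530 kg/m³
  soda-lime glass: M = 1.64×10⁻³
  concrete: M = 1.32×10⁻³
  nickel superalloy: M = 0.705×10⁻³
  bronze: M = 0.532×10⁻³
Soda-lime glass has the largest M.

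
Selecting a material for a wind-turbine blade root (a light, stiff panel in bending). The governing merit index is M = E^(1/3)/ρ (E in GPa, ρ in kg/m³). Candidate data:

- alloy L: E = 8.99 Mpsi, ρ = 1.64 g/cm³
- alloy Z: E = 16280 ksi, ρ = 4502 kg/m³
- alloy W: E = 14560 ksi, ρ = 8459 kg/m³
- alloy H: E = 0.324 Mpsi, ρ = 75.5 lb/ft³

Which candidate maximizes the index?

After converting to SI:
  alloy L: E = 61.98 GPa, ρ = 1640 kg/m³
  alloy Z: E = 112.2 GPa, ρ = 4502 kg/m³
  alloy W: E = 100.4 GPa, ρ = 8459 kg/m³
  alloy H: E = 2.234 GPa, ρ = 1209 kg/m³
  alloy L: M = 2.41×10⁻³
  alloy H: M = 1.08×10⁻³
  alloy Z: M = 1.07×10⁻³
  alloy W: M = 0.549×10⁻³
Highest index: alloy L.

alloy L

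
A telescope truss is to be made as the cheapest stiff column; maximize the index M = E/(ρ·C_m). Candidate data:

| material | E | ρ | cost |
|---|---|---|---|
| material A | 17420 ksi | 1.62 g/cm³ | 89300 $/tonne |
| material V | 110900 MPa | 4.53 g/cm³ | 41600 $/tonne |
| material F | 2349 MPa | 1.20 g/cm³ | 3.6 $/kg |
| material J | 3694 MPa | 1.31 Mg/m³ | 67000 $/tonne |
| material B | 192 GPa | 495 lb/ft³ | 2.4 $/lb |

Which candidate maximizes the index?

Normalizing units and computing the index:
  material A: E = 120.1 GPa, ρ = 1620 kg/m³, cost = 89.30 $/kg
  material V: E = 110.9 GPa, ρ = 4530 kg/m³, cost = 41.60 $/kg
  material F: E = 2.349 GPa, ρ = 1200 kg/m³, cost = 3.600 $/kg
  material J: E = 3.694 GPa, ρ = 1310 kg/m³, cost = 67.00 $/kg
  material B: E = 192.0 GPa, ρ = 7929 kg/m³, cost = 5.291 $/kg
  material B: M = 4.58 MN·m per $
  material A: M = 0.830 MN·m per $
  material V: M = 0.588 MN·m per $
  material F: M = 0.544 MN·m per $
  material J: M = 0.0421 MN·m per $
The maximum is for material B.

material B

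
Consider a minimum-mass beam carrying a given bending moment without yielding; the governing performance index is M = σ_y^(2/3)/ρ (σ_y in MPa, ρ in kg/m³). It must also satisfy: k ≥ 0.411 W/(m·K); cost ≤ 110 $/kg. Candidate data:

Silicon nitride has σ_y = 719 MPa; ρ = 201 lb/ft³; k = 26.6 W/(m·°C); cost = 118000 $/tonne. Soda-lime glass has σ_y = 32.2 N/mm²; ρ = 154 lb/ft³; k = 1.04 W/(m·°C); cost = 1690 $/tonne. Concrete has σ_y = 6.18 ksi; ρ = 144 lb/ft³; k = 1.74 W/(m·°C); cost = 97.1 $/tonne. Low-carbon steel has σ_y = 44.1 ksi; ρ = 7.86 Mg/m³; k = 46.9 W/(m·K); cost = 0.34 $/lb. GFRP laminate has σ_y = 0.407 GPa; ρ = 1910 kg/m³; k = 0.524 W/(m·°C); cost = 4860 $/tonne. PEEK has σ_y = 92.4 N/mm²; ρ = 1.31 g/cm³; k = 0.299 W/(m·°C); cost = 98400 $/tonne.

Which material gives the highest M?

GFRP laminate

Screen on constraints: k ≥ 0.411 W/(m·K); cost ≤ 110 $/kg. Survivors: soda-lime glass, concrete, low-carbon steel, GFRP laminate.
Normalizing units and computing the index:
  soda-lime glass: σ_y = 32.20 MPa, ρ = 2467 kg/m³
  concrete: σ_y = 42.61 MPa, ρ = 2307 kg/m³
  low-carbon steel: σ_y = 304.1 MPa, ρ = 7860 kg/m³
  GFRP laminate: σ_y = 407.0 MPa, ρ = 1910 kg/m³
  GFRP laminate: M = 28.8×10⁻³
  low-carbon steel: M = 5.75×10⁻³
  concrete: M = 5.29×10⁻³
  soda-lime glass: M = 4.10×10⁻³
Highest index: GFRP laminate.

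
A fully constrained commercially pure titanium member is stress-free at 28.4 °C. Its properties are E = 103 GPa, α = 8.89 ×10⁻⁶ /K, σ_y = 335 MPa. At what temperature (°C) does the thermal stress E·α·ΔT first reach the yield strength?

E·α·ΔT = 335.0 MPa ⇒ ΔT = 335.0 / (103.0×10³ × 8.89×10⁻⁶) = 365.9 K.
T = 28.4 + 365.9 = 394.3 °C.

394 °C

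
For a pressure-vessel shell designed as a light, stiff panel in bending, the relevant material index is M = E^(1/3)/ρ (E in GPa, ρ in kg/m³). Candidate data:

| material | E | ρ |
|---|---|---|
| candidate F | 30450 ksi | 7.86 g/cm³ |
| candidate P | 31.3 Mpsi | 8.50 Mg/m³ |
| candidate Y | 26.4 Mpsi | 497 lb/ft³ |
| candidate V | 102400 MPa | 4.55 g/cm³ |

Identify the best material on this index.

candidate V

Convert each candidate to consistent units, then evaluate M:
  candidate F: E = 209.9 GPa, ρ = 7860 kg/m³
  candidate P: E = 215.8 GPa, ρ = 8500 kg/m³
  candidate Y: E = 182.0 GPa, ρ = 7961 kg/m³
  candidate V: E = 102.4 GPa, ρ = 4550 kg/m³
  candidate V: M = 1.03×10⁻³
  candidate F: M = 0.756×10⁻³
  candidate Y: M = 0.712×10⁻³
  candidate P: M = 0.706×10⁻³
Candidate V ranks first.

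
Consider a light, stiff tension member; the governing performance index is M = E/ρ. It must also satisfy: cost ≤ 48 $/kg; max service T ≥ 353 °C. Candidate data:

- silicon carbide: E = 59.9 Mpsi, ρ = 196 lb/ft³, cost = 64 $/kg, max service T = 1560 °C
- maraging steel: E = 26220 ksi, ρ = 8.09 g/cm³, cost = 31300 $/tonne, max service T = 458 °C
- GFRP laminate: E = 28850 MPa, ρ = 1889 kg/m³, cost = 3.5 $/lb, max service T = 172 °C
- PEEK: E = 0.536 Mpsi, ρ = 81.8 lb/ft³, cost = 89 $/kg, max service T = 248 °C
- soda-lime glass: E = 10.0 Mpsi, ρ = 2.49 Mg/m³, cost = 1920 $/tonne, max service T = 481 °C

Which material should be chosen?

soda-lime glass

Screen on constraints: cost ≤ 48 $/kg; max service T ≥ 353 °C. Survivors: maraging steel, soda-lime glass.
Putting every candidate on a common basis:
  maraging steel: E = 180.8 GPa, ρ = 8090 kg/m³
  soda-lime glass: E = 68.95 GPa, ρ = 2490 kg/m³
  soda-lime glass: M = 27.7 MN·m/kg
  maraging steel: M = 22.3 MN·m/kg
The maximum is for soda-lime glass.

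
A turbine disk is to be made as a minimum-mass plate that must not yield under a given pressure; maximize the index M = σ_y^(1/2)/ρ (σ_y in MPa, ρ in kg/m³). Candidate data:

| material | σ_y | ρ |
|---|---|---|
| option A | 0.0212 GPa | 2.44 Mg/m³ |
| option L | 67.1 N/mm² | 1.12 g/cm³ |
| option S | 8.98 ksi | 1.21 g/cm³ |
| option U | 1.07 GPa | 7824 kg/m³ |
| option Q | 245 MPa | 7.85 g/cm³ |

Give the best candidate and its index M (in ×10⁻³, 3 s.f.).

Convert each candidate to consistent units, then evaluate M:
  option A: σ_y = 21.20 MPa, ρ = 2440 kg/m³
  option L: σ_y = 67.10 MPa, ρ = 1120 kg/m³
  option S: σ_y = 61.91 MPa, ρ = 1210 kg/m³
  option U: σ_y = 1070 MPa, ρ = 7824 kg/m³
  option Q: σ_y = 245.0 MPa, ρ = 7850 kg/m³
  option L: M = 7.31×10⁻³
  option S: M = 6.50×10⁻³
  option U: M = 4.18×10⁻³
  option Q: M = 1.99×10⁻³
  option A: M = 1.89×10⁻³
Option L ranks first.

option L, M = 7.31×10⁻³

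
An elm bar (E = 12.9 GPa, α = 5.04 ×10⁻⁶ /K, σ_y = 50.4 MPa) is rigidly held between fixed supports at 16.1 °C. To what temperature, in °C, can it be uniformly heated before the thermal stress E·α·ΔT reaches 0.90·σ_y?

E·α·ΔT = 45.36 MPa ⇒ ΔT = 45.36 / (12.90×10³ × 5.04×10⁻⁶) = 697.7 K.
T = 16.1 + 697.7 = 713.8 °C.

714 °C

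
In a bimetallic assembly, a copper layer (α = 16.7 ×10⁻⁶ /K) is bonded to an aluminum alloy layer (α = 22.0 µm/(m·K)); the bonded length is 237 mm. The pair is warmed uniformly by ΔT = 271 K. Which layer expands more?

aluminum alloy

α(copper) = 16.7×10⁻⁶/K vs α(aluminum alloy) = 22.0×10⁻⁶/K.
Higher α expands more for the same ΔT: aluminum alloy.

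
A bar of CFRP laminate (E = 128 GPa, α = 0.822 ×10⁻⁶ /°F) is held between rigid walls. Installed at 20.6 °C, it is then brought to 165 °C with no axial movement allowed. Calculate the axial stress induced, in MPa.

α = 0.822×10⁻⁶/°F × 9/5 = 1.48×10⁻⁶/K.
ΔT = 144.4 K. Constrained thermal stress σ = E·α·ΔT = 128.0×10³ MPa × 1.48×10⁻⁶ × 144.4 = 27.3 MPa (compressive).

27.3 MPa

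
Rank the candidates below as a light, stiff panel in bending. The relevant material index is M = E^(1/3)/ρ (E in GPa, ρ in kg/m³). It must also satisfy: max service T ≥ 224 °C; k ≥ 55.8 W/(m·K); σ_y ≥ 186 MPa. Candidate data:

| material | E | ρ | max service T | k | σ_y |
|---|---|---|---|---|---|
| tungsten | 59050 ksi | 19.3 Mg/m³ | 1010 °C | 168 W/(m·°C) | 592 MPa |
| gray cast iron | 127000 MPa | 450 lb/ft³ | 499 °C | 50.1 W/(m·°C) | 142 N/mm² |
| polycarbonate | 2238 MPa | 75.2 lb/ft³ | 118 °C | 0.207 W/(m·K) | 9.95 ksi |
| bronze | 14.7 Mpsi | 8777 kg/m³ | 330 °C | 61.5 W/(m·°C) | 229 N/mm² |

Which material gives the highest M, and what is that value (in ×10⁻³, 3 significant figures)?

bronze, M = 0.531×10⁻³

Screen on constraints: max service T ≥ 224 °C; k ≥ 55.8 W/(m·K); σ_y ≥ 186 MPa. Survivors: tungsten, bronze.
After converting to SI:
  tungsten: E = 407.1 GPa, ρ = 19300 kg/m³
  bronze: E = 101.4 GPa, ρ = 8777 kg/m³
  bronze: M = 0.531×10⁻³
  tungsten: M = 0.384×10⁻³
Bronze has the largest M.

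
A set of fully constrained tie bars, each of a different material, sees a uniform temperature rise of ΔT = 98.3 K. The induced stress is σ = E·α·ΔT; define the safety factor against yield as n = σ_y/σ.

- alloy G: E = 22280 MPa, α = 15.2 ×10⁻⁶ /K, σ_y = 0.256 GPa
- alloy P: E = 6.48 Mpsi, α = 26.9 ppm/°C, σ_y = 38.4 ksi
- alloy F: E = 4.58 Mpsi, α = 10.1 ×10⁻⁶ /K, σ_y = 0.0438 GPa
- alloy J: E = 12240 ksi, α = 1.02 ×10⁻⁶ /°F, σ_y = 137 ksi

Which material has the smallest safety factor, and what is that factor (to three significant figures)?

With everything in SI (GPa, ×10⁻⁶/K, MPa):
  alloy G: E = 22.28, α = 15.2, σ_y = 256.0 → σ = 33.3 MPa, n = 7.69
  alloy P: E = 44.68, α = 26.9, σ_y = 264.8 → σ = 118 MPa, n = 2.24
  alloy F: E = 31.58, α = 10.1, σ_y = 43.80 → σ = 31.4 MPa, n = 1.40
  alloy J: E = 84.39, α = 1.84, σ_y = 944.6 → σ = 15.2 MPa, n = 62.0
The minimum is alloy F at n = 1.40.

alloy F, n = 1.40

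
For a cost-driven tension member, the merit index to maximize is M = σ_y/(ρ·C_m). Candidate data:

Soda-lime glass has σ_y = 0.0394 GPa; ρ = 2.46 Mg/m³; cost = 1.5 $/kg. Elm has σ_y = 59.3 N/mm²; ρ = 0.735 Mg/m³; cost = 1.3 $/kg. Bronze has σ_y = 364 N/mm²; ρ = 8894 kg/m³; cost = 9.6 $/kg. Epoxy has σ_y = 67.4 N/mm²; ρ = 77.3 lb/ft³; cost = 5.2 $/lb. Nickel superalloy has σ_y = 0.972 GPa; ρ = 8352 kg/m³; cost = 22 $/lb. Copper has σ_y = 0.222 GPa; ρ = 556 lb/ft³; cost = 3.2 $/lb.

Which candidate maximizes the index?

elm

Convert each candidate to consistent units, then evaluate M:
  soda-lime glass: σ_y = 39.40 MPa, ρ = 2460 kg/m³, cost = 1.500 $/kg
  elm: σ_y = 59.30 MPa, ρ = 735.0 kg/m³, cost = 1.300 $/kg
  bronze: σ_y = 364.0 MPa, ρ = 8894 kg/m³, cost = 9.600 $/kg
  epoxy: σ_y = 67.40 MPa, ρ = 1238 kg/m³, cost = 11.46 $/kg
  nickel superalloy: σ_y = 972.0 MPa, ρ = 8352 kg/m³, cost = 48.50 $/kg
  copper: σ_y = 222.0 MPa, ρ = 8906 kg/m³, cost = 7.055 $/kg
  elm: M = 62.1 kN·m per $
  soda-lime glass: M = 10.7 kN·m per $
  epoxy: M = 4.75 kN·m per $
  bronze: M = 4.26 kN·m per $
  copper: M = 3.53 kN·m per $
  nickel superalloy: M = 2.40 kN·m per $
Highest index: elm.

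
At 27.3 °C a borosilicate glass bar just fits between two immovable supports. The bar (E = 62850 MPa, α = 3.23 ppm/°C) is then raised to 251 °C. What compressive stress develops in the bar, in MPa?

E = 62850 MPa = 62.85 GPa.
ΔT = 223.7 K. Constrained thermal stress σ = E·α·ΔT = 62.85×10³ MPa × 3.23×10⁻⁶ × 223.7 = 45.4 MPa (compressive).

45.4 MPa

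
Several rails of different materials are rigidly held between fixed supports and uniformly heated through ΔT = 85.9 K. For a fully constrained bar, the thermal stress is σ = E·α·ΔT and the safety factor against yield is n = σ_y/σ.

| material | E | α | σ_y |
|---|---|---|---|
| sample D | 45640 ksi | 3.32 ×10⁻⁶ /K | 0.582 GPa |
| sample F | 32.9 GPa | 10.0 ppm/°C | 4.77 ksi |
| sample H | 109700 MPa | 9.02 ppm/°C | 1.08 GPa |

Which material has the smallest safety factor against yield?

Per material, after unit conversion:
  sample D: E = 314.7, α = 3.32, σ_y = 582.0 → σ = 89.7 MPa, n = 6.49
  sample F: E = 32.90, α = 10.0, σ_y = 32.89 → σ = 28.3 MPa, n = 1.16
  sample H: E = 109.7, α = 9.02, σ_y = 1080 → σ = 85.0 MPa, n = 12.7
Smallest n: sample F with n = 1.16.

sample F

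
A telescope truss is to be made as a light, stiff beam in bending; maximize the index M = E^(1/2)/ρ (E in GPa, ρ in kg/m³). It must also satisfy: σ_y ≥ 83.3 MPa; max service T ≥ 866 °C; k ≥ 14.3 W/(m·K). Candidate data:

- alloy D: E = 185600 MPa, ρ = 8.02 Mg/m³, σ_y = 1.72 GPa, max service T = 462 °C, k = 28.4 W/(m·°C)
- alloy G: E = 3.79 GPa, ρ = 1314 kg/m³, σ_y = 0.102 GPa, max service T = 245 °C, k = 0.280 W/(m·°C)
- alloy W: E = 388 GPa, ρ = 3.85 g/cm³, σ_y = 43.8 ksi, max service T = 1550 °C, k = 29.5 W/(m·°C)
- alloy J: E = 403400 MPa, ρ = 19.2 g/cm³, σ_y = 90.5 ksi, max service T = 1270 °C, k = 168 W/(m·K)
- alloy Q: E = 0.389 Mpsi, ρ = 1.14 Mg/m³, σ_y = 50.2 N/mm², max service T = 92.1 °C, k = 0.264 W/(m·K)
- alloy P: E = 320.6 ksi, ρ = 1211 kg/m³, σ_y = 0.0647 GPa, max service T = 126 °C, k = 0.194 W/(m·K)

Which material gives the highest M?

Screen on constraints: σ_y ≥ 83.3 MPa; max service T ≥ 866 °C; k ≥ 14.3 W/(m·K). Survivors: alloy W, alloy J.
After converting to SI:
  alloy W: E = 388.0 GPa, ρ = 3850 kg/m³
  alloy J: E = 403.4 GPa, ρ = 19200 kg/m³
  alloy W: M = 5.12×10⁻³
  alloy J: M = 1.05×10⁻³
The maximum is for alloy W.

alloy W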